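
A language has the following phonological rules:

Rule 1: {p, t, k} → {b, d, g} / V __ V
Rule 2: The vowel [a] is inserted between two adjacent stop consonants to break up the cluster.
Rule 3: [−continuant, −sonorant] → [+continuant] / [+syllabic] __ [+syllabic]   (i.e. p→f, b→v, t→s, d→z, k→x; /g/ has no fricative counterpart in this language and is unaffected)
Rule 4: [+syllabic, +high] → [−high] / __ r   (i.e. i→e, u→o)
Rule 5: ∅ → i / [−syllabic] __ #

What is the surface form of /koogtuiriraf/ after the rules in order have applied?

Rule 1 (intervocalic voicing): no segment meets the environment; /koogtuiriraf/ is unchanged.
Rule 2 (stop-cluster a-epenthesis): /g/ and /t/ form a stop–stop cluster, so [a] is inserted between them. /koogtuiriraf/ → koogatuiriraf.
Rule 3 (intervocalic spirantization): /t/ is a stop between vowels /a/ and /u/, so it spirantizes to the fricative [s]. /koogatuiriraf/ → koogasuiriraf.
Rule 4 (pre-rhotic lowering): /i/ is a high vowel immediately before /r/, so it lowers to [e]. /i/ is a high vowel immediately before /r/, so it lowers to [e]. /koogasuiriraf/ → koogasuereraf.
Rule 5 (final i-epenthesis): the form ends in the consonant /f/, so [i] is inserted word-finally. /koogasuereraf/ → koogasuererafi.

koogasuererafi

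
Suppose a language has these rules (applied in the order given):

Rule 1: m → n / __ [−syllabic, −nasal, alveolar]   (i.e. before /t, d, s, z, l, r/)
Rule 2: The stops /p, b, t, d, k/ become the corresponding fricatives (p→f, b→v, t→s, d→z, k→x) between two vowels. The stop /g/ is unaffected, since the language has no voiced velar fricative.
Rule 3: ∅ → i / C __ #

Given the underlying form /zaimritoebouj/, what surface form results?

zainrisoevouji

Rule 1 (nasal place assimilation): /m/ precedes the alveolar consonant /r/, so it assimilates in place to [n]. /zaimritoebouj/ → zainritoebouj.
Rule 2 (intervocalic spirantization): /t/ is a stop between vowels /i/ and /o/, so it spirantizes to the fricative [s]. /b/ is a stop between vowels /e/ and /o/, so it spirantizes to the fricative [v]. /zainritoebouj/ → zainrisoevouj.
Rule 3 (final i-epenthesis): the form ends in the consonant /j/, so [i] is inserted word-finally. /zainrisoevouj/ → zainrisoevouji.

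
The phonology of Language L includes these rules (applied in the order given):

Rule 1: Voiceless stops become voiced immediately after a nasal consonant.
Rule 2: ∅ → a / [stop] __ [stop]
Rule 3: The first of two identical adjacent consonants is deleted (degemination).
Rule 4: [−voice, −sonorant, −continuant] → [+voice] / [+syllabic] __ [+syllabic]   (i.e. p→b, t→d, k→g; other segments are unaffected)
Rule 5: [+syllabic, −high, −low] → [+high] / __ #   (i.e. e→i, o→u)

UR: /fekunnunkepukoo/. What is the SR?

fegunungebugou

Rule 1 (post-nasal voicing): /k/ is a voiceless stop immediately after the nasal /n/, so it voices to [g]. /fekunnunkepukoo/ → fekunnungepukoo.
Rule 2 (stop-cluster a-epenthesis): no segment meets the environment; /fekunnungepukoo/ is unchanged.
Rule 3 (degemination): /nn/ is a geminate; the first /n/ deletes. /fekunnungepukoo/ → fekunungepukoo.
Rule 4 (intervocalic voicing): /k/ is a voiceless stop between vowels /e/ and /u/, so it voices to [g]. /p/ is a voiceless stop between vowels /e/ and /u/, so it voices to [b]. /k/ is a voiceless stop between vowels /u/ and /o/, so it voices to [g]. /fekunungepukoo/ → fegunungebugoo.
Rule 5 (final vowel raising): /o/ is a mid vowel in word-final position, so it raises to [u]. /fegunungebugoo/ → fegunungebugou.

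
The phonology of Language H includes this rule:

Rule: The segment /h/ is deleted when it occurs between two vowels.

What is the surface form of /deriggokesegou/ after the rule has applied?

deriggokesegou

No segment of /deriggokesegou/ meets the structural description of the rule, so the form surfaces unchanged.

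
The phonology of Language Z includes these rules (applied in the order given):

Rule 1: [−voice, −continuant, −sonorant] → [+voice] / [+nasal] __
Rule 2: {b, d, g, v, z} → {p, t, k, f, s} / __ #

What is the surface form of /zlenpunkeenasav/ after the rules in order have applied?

Rule 1 (post-nasal voicing): /p/ is a voiceless stop immediately after the nasal /n/, so it voices to [b]. /k/ is a voiceless stop immediately after the nasal /n/, so it voices to [g]. /zlenpunkeenasav/ → zlenbungeenasav.
Rule 2 (final devoicing): /v/ is a voiced obstruent in word-final position, so it devoices to [f]. /zlenbungeenasav/ → zlenbungeenasaf.

zlenbungeenasaf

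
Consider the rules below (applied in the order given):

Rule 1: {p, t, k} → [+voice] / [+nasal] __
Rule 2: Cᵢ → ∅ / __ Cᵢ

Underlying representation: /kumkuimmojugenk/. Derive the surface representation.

kumguimojugeng

Rule 1 (post-nasal voicing): /k/ is a voiceless stop immediately after the nasal /m/, so it voices to [g]. /k/ is a voiceless stop immediately after the nasal /n/, so it voices to [g]. /kumkuimmojugenk/ → kumguimmojugeng.
Rule 2 (degemination): /mm/ is a geminate; the first /m/ deletes. /kumguimmojugeng/ → kumguimojugeng.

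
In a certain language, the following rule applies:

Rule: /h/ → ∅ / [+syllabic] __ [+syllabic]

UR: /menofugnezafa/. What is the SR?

menofugnezafa

No segment of /menofugnezafa/ meets the structural description of the rule, so the form surfaces unchanged.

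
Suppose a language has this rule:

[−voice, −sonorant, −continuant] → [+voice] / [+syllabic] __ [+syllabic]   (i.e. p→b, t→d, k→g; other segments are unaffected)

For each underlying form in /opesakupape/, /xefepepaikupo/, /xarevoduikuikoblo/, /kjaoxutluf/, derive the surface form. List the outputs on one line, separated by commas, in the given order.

obesagubabe, xefebebaigubo, xarevoduiguigoblo, kjaoxutluf

/opesakupape/: /p/ is a voiceless stop between vowels /o/ and /e/, so it voices to [b]. /k/ is a voiceless stop between vowels /a/ and /u/, so it voices to [g]. /p/ is a voiceless stop between vowels /u/ and /a/, so it voices to [b]. /p/ is a voiceless stop between vowels /a/ and /e/, so it voices to [b]. → [obesagubabe].
/xefepepaikupo/: /p/ is a voiceless stop between vowels /e/ and /e/, so it voices to [b]. /p/ is a voiceless stop between vowels /e/ and /a/, so it voices to [b]. /k/ is a voiceless stop between vowels /i/ and /u/, so it voices to [g]. /p/ is a voiceless stop between vowels /u/ and /o/, so it voices to [b]. → [xefebebaigubo].
/xarevoduikuikoblo/: /k/ is a voiceless stop between vowels /i/ and /u/, so it voices to [g]. /k/ is a voiceless stop between vowels /i/ and /o/, so it voices to [g]. → [xarevoduiguigoblo].
/kjaoxutluf/: the rule's environment is not met; surfaces unchanged as [kjaoxutluf].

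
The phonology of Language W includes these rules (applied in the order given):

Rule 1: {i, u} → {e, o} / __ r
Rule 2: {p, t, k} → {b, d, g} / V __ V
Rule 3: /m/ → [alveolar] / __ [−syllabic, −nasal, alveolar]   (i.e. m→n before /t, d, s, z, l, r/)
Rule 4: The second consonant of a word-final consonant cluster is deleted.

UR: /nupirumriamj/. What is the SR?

Rule 1 (pre-rhotic lowering): /i/ is a high vowel immediately before /r/, so it lowers to [e]. /nupirumriamj/ → nuperumriamj.
Rule 2 (intervocalic voicing): /p/ is a voiceless stop between vowels /u/ and /e/, so it voices to [b]. /nuperumriamj/ → nuberumriamj.
Rule 3 (nasal place assimilation): /m/ precedes the alveolar consonant /r/, so it assimilates in place to [n]. /nuberumriamj/ → nuberunriamj.
Rule 4 (final cluster simplification): /j/ is the second consonant of a word-final cluster /mj/, so it deletes. /nuberunriamj/ → nuberunriam.

nuberunriam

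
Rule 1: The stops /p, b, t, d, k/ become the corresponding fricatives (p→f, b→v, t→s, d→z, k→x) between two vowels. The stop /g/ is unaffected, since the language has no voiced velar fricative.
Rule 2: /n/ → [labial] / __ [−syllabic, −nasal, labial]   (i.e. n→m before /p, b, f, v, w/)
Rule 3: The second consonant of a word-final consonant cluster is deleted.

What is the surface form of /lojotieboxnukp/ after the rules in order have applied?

Rule 1 (intervocalic spirantization): /t/ is a stop between vowels /o/ and /i/, so it spirantizes to the fricative [s]. /b/ is a stop between vowels /e/ and /o/, so it spirantizes to the fricative [v]. /lojotieboxnukp/ → lojosievoxnukp.
Rule 2 (nasal place assimilation): no segment meets the environment; /lojosievoxnukp/ is unchanged.
Rule 3 (final cluster simplification): /p/ is the second consonant of a word-final cluster /kp/, so it deletes. /lojosievoxnukp/ → lojosievoxnuk.

lojosievoxnuk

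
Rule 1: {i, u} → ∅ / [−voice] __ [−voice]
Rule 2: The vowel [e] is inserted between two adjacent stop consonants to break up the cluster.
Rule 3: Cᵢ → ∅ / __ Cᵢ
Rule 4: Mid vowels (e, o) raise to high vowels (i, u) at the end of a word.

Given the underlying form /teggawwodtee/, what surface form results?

Rule 1 (high vowel syncope): no segment meets the environment; /teggawwodtee/ is unchanged.
Rule 2 (stop-cluster e-epenthesis): /g/ and /g/ form a stop–stop cluster, so [e] is inserted between them. /d/ and /t/ form a stop–stop cluster, so [e] is inserted between them. /teggawwodtee/ → tegegawwodetee.
Rule 3 (degemination): /ww/ is a geminate; the first /w/ deletes. /tegegawwodetee/ → tegegawodetee.
Rule 4 (final vowel raising): /e/ is a mid vowel in word-final position, so it raises to [i]. /tegegawodetee/ → tegegawodetei.

tegegawodetei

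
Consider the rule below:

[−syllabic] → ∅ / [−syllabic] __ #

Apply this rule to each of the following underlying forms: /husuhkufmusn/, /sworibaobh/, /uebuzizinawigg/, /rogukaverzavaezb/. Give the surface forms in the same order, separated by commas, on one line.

/husuhkufmusn/: /n/ is the second consonant of a word-final cluster /sn/, so it deletes. → [husuhkufmus].
/sworibaobh/: /h/ is the second consonant of a word-final cluster /bh/, so it deletes. → [sworibaob].
/uebuzizinawigg/: /g/ is the second consonant of a word-final cluster /gg/, so it deletes. → [uebuzizinawig].
/rogukaverzavaezb/: /b/ is the second consonant of a word-final cluster /zb/, so it deletes. → [rogukaverzavaez].

husuhkufmus, sworibaob, uebuzizinawig, rogukaverzavaez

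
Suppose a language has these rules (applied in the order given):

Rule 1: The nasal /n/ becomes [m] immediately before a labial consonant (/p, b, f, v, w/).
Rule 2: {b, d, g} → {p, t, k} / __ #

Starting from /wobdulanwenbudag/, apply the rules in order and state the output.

Rule 1 (nasal place assimilation): /n/ precedes the labial consonant /w/, so it assimilates in place to [m]. /n/ precedes the labial consonant /b/, so it assimilates in place to [m]. /wobdulanwenbudag/ → wobdulamwembudag.
Rule 2 (final devoicing): /g/ is a voiced stop in word-final position, so it devoices to [k]. /wobdulamwembudag/ → wobdulamwembudak.

wobdulamwembudak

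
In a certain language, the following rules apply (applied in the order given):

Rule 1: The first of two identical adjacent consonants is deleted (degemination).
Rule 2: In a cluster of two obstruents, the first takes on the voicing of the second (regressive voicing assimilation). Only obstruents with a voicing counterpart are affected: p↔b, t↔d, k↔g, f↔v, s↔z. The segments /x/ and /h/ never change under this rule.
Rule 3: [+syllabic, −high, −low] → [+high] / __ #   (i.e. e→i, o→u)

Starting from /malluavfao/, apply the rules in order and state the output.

Rule 1 (degemination): /ll/ is a geminate; the first /l/ deletes. /malluavfao/ → maluavfao.
Rule 2 (regressive voicing assimilation): /v/ precedes the voiceless obstruent /f/, so it devoices to [f] by assimilation. /maluavfao/ → maluaffao.
Rule 3 (final vowel raising): /o/ is a mid vowel in word-final position, so it raises to [u]. /maluaffao/ → maluaffau.

maluaffau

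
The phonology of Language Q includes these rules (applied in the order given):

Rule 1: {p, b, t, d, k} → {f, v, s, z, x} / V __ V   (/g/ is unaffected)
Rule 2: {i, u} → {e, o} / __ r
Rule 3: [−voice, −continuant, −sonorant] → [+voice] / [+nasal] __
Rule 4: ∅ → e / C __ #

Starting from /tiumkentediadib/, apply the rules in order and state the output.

tiumgendeziazibe

Rule 1 (intervocalic spirantization): /d/ is a stop between vowels /e/ and /i/, so it spirantizes to the fricative [z]. /d/ is a stop between vowels /a/ and /i/, so it spirantizes to the fricative [z]. /tiumkentediadib/ → tiumkenteziazib.
Rule 2 (pre-rhotic lowering): no segment meets the environment; /tiumkenteziazib/ is unchanged.
Rule 3 (post-nasal voicing): /k/ is a voiceless stop immediately after the nasal /m/, so it voices to [g]. /t/ is a voiceless stop immediately after the nasal /n/, so it voices to [d]. /tiumkenteziazib/ → tiumgendeziazib.
Rule 4 (final e-epenthesis): the form ends in the consonant /b/, so [e] is inserted word-finally. /tiumgendeziazib/ → tiumgendeziazibe.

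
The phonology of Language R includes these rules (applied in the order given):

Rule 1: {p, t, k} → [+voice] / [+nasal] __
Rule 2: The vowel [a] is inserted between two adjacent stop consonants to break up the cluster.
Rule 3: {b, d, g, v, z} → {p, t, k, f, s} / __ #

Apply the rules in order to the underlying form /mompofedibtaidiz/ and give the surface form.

mombofedibataidis

Rule 1 (post-nasal voicing): /p/ is a voiceless stop immediately after the nasal /m/, so it voices to [b]. /mompofedibtaidiz/ → mombofedibtaidiz.
Rule 2 (stop-cluster a-epenthesis): /b/ and /t/ form a stop–stop cluster, so [a] is inserted between them. /mombofedibtaidiz/ → mombofedibataidiz.
Rule 3 (final devoicing): /z/ is a voiced obstruent in word-final position, so it devoices to [s]. /mombofedibataidiz/ → mombofedibataidis.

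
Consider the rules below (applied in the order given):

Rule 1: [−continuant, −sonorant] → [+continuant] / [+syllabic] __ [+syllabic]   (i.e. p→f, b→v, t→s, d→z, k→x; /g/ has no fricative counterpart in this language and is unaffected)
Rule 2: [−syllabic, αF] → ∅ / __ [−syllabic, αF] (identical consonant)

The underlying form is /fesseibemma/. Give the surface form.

feseivema

Rule 1 (intervocalic spirantization): /b/ is a stop between vowels /i/ and /e/, so it spirantizes to the fricative [v]. /fesseibemma/ → fesseivemma.
Rule 2 (degemination): /ss/ is a geminate; the first /s/ deletes. /mm/ is a geminate; the first /m/ deletes. /fesseivemma/ → feseivema.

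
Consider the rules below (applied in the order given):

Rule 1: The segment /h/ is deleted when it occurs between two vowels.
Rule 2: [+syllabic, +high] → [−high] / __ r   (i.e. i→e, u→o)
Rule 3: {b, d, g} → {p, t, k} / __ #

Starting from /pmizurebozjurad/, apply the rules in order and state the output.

Rule 1 (intervocalic h-deletion): no segment meets the environment; /pmizurebozjurad/ is unchanged.
Rule 2 (pre-rhotic lowering): /u/ is a high vowel immediately before /r/, so it lowers to [o]. /u/ is a high vowel immediately before /r/, so it lowers to [o]. /pmizurebozjurad/ → pmizorebozjorad.
Rule 3 (final devoicing): /d/ is a voiced stop in word-final position, so it devoices to [t]. /pmizorebozjorad/ → pmizorebozjorat.

pmizorebozjorat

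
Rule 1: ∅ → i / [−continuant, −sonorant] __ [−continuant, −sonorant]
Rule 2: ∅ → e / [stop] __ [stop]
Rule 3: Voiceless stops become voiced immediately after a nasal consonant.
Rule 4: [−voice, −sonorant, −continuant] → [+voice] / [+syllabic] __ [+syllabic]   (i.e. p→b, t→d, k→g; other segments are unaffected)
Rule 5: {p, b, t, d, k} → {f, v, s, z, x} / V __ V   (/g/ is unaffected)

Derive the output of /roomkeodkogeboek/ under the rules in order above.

roomgeozigogevoek

Rule 1 (stop-cluster i-epenthesis): /d/ and /k/ form a stop–stop cluster, so [i] is inserted between them. /roomkeodkogeboek/ → roomkeodikogeboek.
Rule 2 (stop-cluster e-epenthesis): no segment meets the environment; /roomkeodikogeboek/ is unchanged.
Rule 3 (post-nasal voicing): /k/ is a voiceless stop immediately after the nasal /m/, so it voices to [g]. /roomkeodikogeboek/ → roomgeodikogeboek.
Rule 4 (intervocalic voicing): /k/ is a voiceless stop between vowels /i/ and /o/, so it voices to [g]. /roomgeodikogeboek/ → roomgeodigogeboek.
Rule 5 (intervocalic spirantization): /d/ is a stop between vowels /o/ and /i/, so it spirantizes to the fricative [z]. /b/ is a stop between vowels /e/ and /o/, so it spirantizes to the fricative [v]. /roomgeodigogeboek/ → roomgeozigogevoek.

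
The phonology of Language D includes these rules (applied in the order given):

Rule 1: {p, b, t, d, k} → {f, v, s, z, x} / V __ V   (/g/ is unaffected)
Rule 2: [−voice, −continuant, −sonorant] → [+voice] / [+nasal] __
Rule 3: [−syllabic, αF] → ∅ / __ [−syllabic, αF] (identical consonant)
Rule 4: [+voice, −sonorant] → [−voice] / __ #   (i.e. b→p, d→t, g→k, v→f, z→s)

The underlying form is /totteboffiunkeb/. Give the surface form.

Rule 1 (intervocalic spirantization): /b/ is a stop between vowels /e/ and /o/, so it spirantizes to the fricative [v]. /totteboffiunkeb/ → tottevoffiunkeb.
Rule 2 (post-nasal voicing): /k/ is a voiceless stop immediately after the nasal /n/, so it voices to [g]. /tottevoffiunkeb/ → tottevoffiungeb.
Rule 3 (degemination): /tt/ is a geminate; the first /t/ deletes. /ff/ is a geminate; the first /f/ deletes. /tottevoffiungeb/ → totevofiungeb.
Rule 4 (final devoicing): /b/ is a voiced obstruent in word-final position, so it devoices to [p]. /totevofiungeb/ → totevofiungep.

totevofiungep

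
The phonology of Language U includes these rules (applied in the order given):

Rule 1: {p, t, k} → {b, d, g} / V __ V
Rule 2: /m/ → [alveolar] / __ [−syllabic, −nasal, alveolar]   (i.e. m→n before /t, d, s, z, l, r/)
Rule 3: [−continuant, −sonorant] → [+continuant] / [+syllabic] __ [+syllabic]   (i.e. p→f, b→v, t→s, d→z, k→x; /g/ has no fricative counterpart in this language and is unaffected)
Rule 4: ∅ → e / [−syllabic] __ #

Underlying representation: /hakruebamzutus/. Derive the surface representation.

hakruevanzuzuse

Rule 1 (intervocalic voicing): /t/ is a voiceless stop between vowels /u/ and /u/, so it voices to [d]. /hakruebamzutus/ → hakruebamzudus.
Rule 2 (nasal place assimilation): /m/ precedes the alveolar consonant /z/, so it assimilates in place to [n]. /hakruebamzudus/ → hakruebanzudus.
Rule 3 (intervocalic spirantization): /b/ is a stop between vowels /e/ and /a/, so it spirantizes to the fricative [v]. /d/ is a stop between vowels /u/ and /u/, so it spirantizes to the fricative [z]. /hakruebanzudus/ → hakruevanzuzus.
Rule 4 (final e-epenthesis): the form ends in the consonant /s/, so [e] is inserted word-finally. /hakruevanzuzus/ → hakruevanzuzuse.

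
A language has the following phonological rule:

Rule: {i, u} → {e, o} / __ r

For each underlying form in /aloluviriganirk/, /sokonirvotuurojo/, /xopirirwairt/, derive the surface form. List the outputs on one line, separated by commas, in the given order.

aloluveriganerk, sokonervotuorojo, xopererwaert

/aloluviriganirk/: /i/ is a high vowel immediately before /r/, so it lowers to [e]. /i/ is a high vowel immediately before /r/, so it lowers to [e]. → [aloluveriganerk].
/sokonirvotuurojo/: /i/ is a high vowel immediately before /r/, so it lowers to [e]. /u/ is a high vowel immediately before /r/, so it lowers to [o]. → [sokonervotuorojo].
/xopirirwairt/: /i/ is a high vowel immediately before /r/, so it lowers to [e]. /i/ is a high vowel immediately before /r/, so it lowers to [e]. /i/ is a high vowel immediately before /r/, so it lowers to [e]. → [xopererwaert].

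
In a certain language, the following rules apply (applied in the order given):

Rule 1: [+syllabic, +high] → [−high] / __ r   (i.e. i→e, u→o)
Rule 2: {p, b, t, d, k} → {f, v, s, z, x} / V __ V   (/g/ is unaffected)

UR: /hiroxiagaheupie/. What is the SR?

Rule 1 (pre-rhotic lowering): /i/ is a high vowel immediately before /r/, so it lowers to [e]. /hiroxiagaheupie/ → heroxiagaheupie.
Rule 2 (intervocalic spirantization): /p/ is a stop between vowels /u/ and /i/, so it spirantizes to the fricative [f]. /heroxiagaheupie/ → heroxiagaheufie.

heroxiagaheufie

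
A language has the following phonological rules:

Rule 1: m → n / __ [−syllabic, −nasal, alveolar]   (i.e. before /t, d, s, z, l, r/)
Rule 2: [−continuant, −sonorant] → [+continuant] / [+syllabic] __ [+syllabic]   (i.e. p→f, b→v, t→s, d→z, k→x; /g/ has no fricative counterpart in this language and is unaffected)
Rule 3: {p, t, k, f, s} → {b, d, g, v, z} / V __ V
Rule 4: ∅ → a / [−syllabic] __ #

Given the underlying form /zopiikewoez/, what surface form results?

zoviixewoeza

Rule 1 (nasal place assimilation): no segment meets the environment; /zopiikewoez/ is unchanged.
Rule 2 (intervocalic spirantization): /p/ is a stop between vowels /o/ and /i/, so it spirantizes to the fricative [f]. /k/ is a stop between vowels /i/ and /e/, so it spirantizes to the fricative [x]. /zopiikewoez/ → zofiixewoez.
Rule 3 (intervocalic voicing): /f/ is a voiceless obstruent between vowels /o/ and /i/, so it voices to [v]. /zofiixewoez/ → zoviixewoez.
Rule 4 (final a-epenthesis): the form ends in the consonant /z/, so [a] is inserted word-finally. /zoviixewoez/ → zoviixewoeza.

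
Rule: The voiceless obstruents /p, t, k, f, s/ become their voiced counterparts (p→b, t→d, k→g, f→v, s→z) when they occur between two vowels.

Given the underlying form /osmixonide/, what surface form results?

osmixonide

No segment of /osmixonide/ meets the structural description of the rule, so the form surfaces unchanged.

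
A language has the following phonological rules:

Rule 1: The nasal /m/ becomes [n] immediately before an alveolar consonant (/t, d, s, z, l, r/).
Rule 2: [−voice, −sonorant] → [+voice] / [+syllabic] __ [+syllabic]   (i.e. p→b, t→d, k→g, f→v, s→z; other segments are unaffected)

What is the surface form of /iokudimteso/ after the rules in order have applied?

Rule 1 (nasal place assimilation): /m/ precedes the alveolar consonant /t/, so it assimilates in place to [n]. /iokudimteso/ → iokudinteso.
Rule 2 (intervocalic voicing): /k/ is a voiceless obstruent between vowels /o/ and /u/, so it voices to [g]. /s/ is a voiceless obstruent between vowels /e/ and /o/, so it voices to [z]. /iokudinteso/ → iogudintezo.

iogudintezo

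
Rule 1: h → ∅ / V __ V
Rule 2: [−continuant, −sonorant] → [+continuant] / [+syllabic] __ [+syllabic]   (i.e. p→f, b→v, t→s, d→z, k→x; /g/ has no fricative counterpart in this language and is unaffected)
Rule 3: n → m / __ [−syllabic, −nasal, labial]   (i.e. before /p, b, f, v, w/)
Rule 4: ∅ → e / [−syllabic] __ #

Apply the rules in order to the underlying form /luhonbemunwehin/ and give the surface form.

Rule 1 (intervocalic h-deletion): /h/ occurs between vowels /u/ and /o/, so it deletes. /h/ occurs between vowels /e/ and /i/, so it deletes. /luhonbemunwehin/ → luonbemunwein.
Rule 2 (intervocalic spirantization): no segment meets the environment; /luonbemunwein/ is unchanged.
Rule 3 (nasal place assimilation): /n/ precedes the labial consonant /b/, so it assimilates in place to [m]. /n/ precedes the labial consonant /w/, so it assimilates in place to [m]. /luonbemunwein/ → luombemumwein.
Rule 4 (final e-epenthesis): the form ends in the consonant /n/, so [e] is inserted word-finally. /luombemumwein/ → luombemumweine.

luombemumweine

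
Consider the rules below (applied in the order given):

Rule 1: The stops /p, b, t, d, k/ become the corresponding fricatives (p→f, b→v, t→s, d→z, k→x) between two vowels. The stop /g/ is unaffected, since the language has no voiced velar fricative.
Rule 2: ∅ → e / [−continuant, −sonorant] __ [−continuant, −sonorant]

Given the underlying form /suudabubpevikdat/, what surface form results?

Rule 1 (intervocalic spirantization): /d/ is a stop between vowels /u/ and /a/, so it spirantizes to the fricative [z]. /b/ is a stop between vowels /a/ and /u/, so it spirantizes to the fricative [v]. /suudabubpevikdat/ → suuzavubpevikdat.
Rule 2 (stop-cluster e-epenthesis): /b/ and /p/ form a stop–stop cluster, so [e] is inserted between them. /k/ and /d/ form a stop–stop cluster, so [e] is inserted between them. /suuzavubpevikdat/ → suuzavubepevikedat.

suuzavubepevikedat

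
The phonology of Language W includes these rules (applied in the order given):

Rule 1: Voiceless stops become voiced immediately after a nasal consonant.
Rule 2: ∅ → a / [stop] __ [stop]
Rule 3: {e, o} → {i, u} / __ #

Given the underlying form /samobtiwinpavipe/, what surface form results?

Rule 1 (post-nasal voicing): /p/ is a voiceless stop immediately after the nasal /n/, so it voices to [b]. /samobtiwinpavipe/ → samobtiwinbavipe.
Rule 2 (stop-cluster a-epenthesis): /b/ and /t/ form a stop–stop cluster, so [a] is inserted between them. /samobtiwinbavipe/ → samobatiwinbavipe.
Rule 3 (final vowel raising): /e/ is a mid vowel in word-final position, so it raises to [i]. /samobatiwinbavipe/ → samobatiwinbavipi.

samobatiwinbavipi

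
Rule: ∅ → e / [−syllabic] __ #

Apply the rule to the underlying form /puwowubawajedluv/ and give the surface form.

puwowubawajedluve

the form ends in the consonant /v/, so [e] is inserted word-finally.
Surface form: [puwowubawajedluve].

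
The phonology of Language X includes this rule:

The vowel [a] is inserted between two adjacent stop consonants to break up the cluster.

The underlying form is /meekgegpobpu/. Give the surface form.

meekagegapobapu

/k/ and /g/ form a stop–stop cluster, so [a] is inserted between them.
/g/ and /p/ form a stop–stop cluster, so [a] is inserted between them.
/b/ and /p/ form a stop–stop cluster, so [a] is inserted between them.
Surface form: [meekagegapobapu].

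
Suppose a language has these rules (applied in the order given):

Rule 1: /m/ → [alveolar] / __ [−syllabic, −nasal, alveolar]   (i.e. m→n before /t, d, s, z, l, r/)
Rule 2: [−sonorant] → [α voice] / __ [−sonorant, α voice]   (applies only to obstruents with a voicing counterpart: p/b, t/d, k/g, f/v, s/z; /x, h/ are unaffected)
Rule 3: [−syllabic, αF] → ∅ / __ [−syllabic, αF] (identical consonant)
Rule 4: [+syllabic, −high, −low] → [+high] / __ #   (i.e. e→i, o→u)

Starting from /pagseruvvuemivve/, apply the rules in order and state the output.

pakseruvuemivi

Rule 1 (nasal place assimilation): no segment meets the environment; /pagseruvvuemivve/ is unchanged.
Rule 2 (regressive voicing assimilation): /g/ precedes the voiceless obstruent /s/, so it devoices to [k] by assimilation. /pagseruvvuemivve/ → pakseruvvuemivve.
Rule 3 (degemination): /vv/ is a geminate; the first /v/ deletes. /vv/ is a geminate; the first /v/ deletes. /pakseruvvuemivve/ → pakseruvuemive.
Rule 4 (final vowel raising): /e/ is a mid vowel in word-final position, so it raises to [i]. /pakseruvuemive/ → pakseruvuemivi.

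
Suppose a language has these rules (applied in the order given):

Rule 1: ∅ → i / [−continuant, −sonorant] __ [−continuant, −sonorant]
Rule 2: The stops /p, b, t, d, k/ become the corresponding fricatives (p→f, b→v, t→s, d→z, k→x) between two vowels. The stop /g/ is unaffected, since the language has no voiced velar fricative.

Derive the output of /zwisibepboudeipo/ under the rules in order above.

Rule 1 (stop-cluster i-epenthesis): /p/ and /b/ form a stop–stop cluster, so [i] is inserted between them. /zwisibepboudeipo/ → zwisibepiboudeipo.
Rule 2 (intervocalic spirantization): /b/ is a stop between vowels /i/ and /e/, so it spirantizes to the fricative [v]. /p/ is a stop between vowels /e/ and /i/, so it spirantizes to the fricative [f]. /b/ is a stop between vowels /i/ and /o/, so it spirantizes to the fricative [v]. /d/ is a stop between vowels /u/ and /e/, so it spirantizes to the fricative [z]. /p/ is a stop between vowels /i/ and /o/, so it spirantizes to the fricative [f]. /zwisibepiboudeipo/ → zwisivefivouzeifo.

zwisivefivouzeifo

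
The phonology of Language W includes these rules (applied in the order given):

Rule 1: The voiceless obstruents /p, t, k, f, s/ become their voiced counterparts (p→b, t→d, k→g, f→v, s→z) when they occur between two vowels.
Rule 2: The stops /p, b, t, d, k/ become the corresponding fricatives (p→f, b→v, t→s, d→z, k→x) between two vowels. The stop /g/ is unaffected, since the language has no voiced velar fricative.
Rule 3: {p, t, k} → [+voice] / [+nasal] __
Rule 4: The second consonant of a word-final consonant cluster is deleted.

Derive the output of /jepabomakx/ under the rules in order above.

jevavomak

Rule 1 (intervocalic voicing): /p/ is a voiceless obstruent between vowels /e/ and /a/, so it voices to [b]. /jepabomakx/ → jebabomakx.
Rule 2 (intervocalic spirantization): /b/ is a stop between vowels /e/ and /a/, so it spirantizes to the fricative [v]. /b/ is a stop between vowels /a/ and /o/, so it spirantizes to the fricative [v]. /jebabomakx/ → jevavomakx.
Rule 3 (post-nasal voicing): no segment meets the environment; /jevavomakx/ is unchanged.
Rule 4 (final cluster simplification): /x/ is the second consonant of a word-final cluster /kx/, so it deletes. /jevavomakx/ → jevavomak.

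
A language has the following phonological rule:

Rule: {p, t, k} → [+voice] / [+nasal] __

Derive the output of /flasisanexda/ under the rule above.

flasisanexda

No segment of /flasisanexda/ meets the structural description of the rule, so the form surfaces unchanged.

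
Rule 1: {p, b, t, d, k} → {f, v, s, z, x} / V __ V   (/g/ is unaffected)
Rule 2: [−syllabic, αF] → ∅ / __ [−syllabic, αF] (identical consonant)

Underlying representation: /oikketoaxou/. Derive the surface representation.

oikesoaxou

Rule 1 (intervocalic spirantization): /t/ is a stop between vowels /e/ and /o/, so it spirantizes to the fricative [s]. /oikketoaxou/ → oikkesoaxou.
Rule 2 (degemination): /kk/ is a geminate; the first /k/ deletes. /oikkesoaxou/ → oikesoaxou.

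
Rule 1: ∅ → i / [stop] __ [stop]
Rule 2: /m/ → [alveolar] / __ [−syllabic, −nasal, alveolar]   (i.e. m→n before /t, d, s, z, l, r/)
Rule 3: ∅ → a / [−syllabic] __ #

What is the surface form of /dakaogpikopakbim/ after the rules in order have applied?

dakaogipikopakibima

Rule 1 (stop-cluster i-epenthesis): /g/ and /p/ form a stop–stop cluster, so [i] is inserted between them. /k/ and /b/ form a stop–stop cluster, so [i] is inserted between them. /dakaogpikopakbim/ → dakaogipikopakibim.
Rule 2 (nasal place assimilation): no segment meets the environment; /dakaogipikopakibim/ is unchanged.
Rule 3 (final a-epenthesis): the form ends in the consonant /m/, so [a] is inserted word-finally. /dakaogipikopakibim/ → dakaogipikopakibima.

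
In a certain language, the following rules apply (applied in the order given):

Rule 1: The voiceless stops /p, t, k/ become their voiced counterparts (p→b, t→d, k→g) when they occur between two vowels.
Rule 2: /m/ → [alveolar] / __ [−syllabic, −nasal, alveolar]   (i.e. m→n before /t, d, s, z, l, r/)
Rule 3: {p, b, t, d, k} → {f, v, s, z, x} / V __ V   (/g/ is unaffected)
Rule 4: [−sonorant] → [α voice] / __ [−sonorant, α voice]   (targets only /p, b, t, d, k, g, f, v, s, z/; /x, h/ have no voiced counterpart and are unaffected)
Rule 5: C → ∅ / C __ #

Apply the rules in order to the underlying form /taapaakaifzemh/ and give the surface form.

taavaagaivzem

Rule 1 (intervocalic voicing): /p/ is a voiceless stop between vowels /a/ and /a/, so it voices to [b]. /k/ is a voiceless stop between vowels /a/ and /a/, so it voices to [g]. /taapaakaifzemh/ → taabaagaifzemh.
Rule 2 (nasal place assimilation): no segment meets the environment; /taabaagaifzemh/ is unchanged.
Rule 3 (intervocalic spirantization): /b/ is a stop between vowels /a/ and /a/, so it spirantizes to the fricative [v]. /taabaagaifzemh/ → taavaagaifzemh.
Rule 4 (regressive voicing assimilation): /f/ precedes the voiced obstruent /z/, so it voices to [v] by assimilation. /taavaagaifzemh/ → taavaagaivzemh.
Rule 5 (final cluster simplification): /h/ is the second consonant of a word-final cluster /mh/, so it deletes. /taavaagaivzemh/ → taavaagaivzem.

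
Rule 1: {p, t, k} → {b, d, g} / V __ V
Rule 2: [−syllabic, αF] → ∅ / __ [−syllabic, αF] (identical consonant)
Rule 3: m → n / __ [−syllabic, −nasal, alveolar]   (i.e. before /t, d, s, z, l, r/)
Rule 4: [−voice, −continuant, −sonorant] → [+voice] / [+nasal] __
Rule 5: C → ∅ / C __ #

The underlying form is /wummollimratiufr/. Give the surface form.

Rule 1 (intervocalic voicing): /t/ is a voiceless stop between vowels /a/ and /i/, so it voices to [d]. /wummollimratiufr/ → wummollimradiufr.
Rule 2 (degemination): /mm/ is a geminate; the first /m/ deletes. /ll/ is a geminate; the first /l/ deletes. /wummollimradiufr/ → wumolimradiufr.
Rule 3 (nasal place assimilation): /m/ precedes the alveolar consonant /r/, so it assimilates in place to [n]. /wumolimradiufr/ → wumolinradiufr.
Rule 4 (post-nasal voicing): no segment meets the environment; /wumolinradiufr/ is unchanged.
Rule 5 (final cluster simplification): /r/ is the second consonant of a word-final cluster /fr/, so it deletes. /wumolinradiufr/ → wumolinradiuf.

wumolinradiuf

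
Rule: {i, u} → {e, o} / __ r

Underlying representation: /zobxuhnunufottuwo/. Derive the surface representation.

No segment of /zobxuhnunufottuwo/ meets the structural description of the rule, so the form surfaces unchanged.

zobxuhnunufottuwo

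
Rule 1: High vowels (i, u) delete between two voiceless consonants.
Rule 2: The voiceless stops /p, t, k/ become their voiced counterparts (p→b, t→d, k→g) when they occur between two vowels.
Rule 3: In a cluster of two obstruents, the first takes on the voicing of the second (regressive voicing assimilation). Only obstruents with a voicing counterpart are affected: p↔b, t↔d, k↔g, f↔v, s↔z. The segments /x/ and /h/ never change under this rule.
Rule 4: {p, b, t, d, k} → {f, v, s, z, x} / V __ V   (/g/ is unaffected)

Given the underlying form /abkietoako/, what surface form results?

apkiezoago

Rule 1 (high vowel syncope): no segment meets the environment; /abkietoako/ is unchanged.
Rule 2 (intervocalic voicing): /t/ is a voiceless stop between vowels /e/ and /o/, so it voices to [d]. /k/ is a voiceless stop between vowels /a/ and /o/, so it voices to [g]. /abkietoako/ → abkiedoago.
Rule 3 (regressive voicing assimilation): /b/ precedes the voiceless obstruent /k/, so it devoices to [p] by assimilation. /abkiedoago/ → apkiedoago.
Rule 4 (intervocalic spirantization): /d/ is a stop between vowels /e/ and /o/, so it spirantizes to the fricative [z]. /apkiedoago/ → apkiezoago.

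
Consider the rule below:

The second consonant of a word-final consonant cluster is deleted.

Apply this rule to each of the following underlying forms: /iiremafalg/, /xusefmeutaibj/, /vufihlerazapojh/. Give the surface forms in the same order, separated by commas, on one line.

/iiremafalg/: /g/ is the second consonant of a word-final cluster /lg/, so it deletes. → [iiremafal].
/xusefmeutaibj/: /j/ is the second consonant of a word-final cluster /bj/, so it deletes. → [xusefmeutaib].
/vufihlerazapojh/: /h/ is the second consonant of a word-final cluster /jh/, so it deletes. → [vufihlerazapoj].

iiremafal, xusefmeutaib, vufihlerazapoj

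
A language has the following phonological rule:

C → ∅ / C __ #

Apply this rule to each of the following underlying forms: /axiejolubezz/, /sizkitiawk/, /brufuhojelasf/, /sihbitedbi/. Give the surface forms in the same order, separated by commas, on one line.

/axiejolubezz/: /z/ is the second consonant of a word-final cluster /zz/, so it deletes. → [axiejolubez].
/sizkitiawk/: /k/ is the second consonant of a word-final cluster /wk/, so it deletes. → [sizkitiaw].
/brufuhojelasf/: /f/ is the second consonant of a word-final cluster /sf/, so it deletes. → [brufuhojelas].
/sihbitedbi/: the rule's environment is not met; surfaces unchanged as [sihbitedbi].

axiejolubez, sizkitiaw, brufuhojelas, sihbitedbi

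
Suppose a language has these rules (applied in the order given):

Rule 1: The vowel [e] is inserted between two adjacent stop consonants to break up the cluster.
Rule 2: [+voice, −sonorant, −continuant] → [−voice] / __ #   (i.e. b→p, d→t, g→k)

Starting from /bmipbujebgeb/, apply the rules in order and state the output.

Rule 1 (stop-cluster e-epenthesis): /p/ and /b/ form a stop–stop cluster, so [e] is inserted between them. /b/ and /g/ form a stop–stop cluster, so [e] is inserted between them. /bmipbujebgeb/ → bmipebujebegeb.
Rule 2 (final devoicing): /b/ is a voiced stop in word-final position, so it devoices to [p]. /bmipebujebegeb/ → bmipebujebegep.

bmipebujebegep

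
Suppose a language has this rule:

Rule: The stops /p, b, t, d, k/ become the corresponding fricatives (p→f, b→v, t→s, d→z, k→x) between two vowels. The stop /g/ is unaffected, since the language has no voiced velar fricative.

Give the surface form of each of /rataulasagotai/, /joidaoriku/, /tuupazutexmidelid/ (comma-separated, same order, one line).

rasaulasagosai, joizaorixu, tuufazusexmizelid

/rataulasagotai/: /t/ is a stop between vowels /a/ and /a/, so it spirantizes to the fricative [s]. /t/ is a stop between vowels /o/ and /a/, so it spirantizes to the fricative [s]. → [rasaulasagosai].
/joidaoriku/: /d/ is a stop between vowels /i/ and /a/, so it spirantizes to the fricative [z]. /k/ is a stop between vowels /i/ and /u/, so it spirantizes to the fricative [x]. → [joizaorixu].
/tuupazutexmidelid/: /p/ is a stop between vowels /u/ and /a/, so it spirantizes to the fricative [f]. /t/ is a stop between vowels /u/ and /e/, so it spirantizes to the fricative [s]. /d/ is a stop between vowels /i/ and /e/, so it spirantizes to the fricative [z]. → [tuufazusexmizelid].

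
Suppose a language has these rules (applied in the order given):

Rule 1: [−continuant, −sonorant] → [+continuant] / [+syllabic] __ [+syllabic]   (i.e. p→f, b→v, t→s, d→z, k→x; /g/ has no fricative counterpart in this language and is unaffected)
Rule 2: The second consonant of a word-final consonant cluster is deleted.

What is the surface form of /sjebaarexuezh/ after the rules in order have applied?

sjevaarexuez

Rule 1 (intervocalic spirantization): /b/ is a stop between vowels /e/ and /a/, so it spirantizes to the fricative [v]. /sjebaarexuezh/ → sjevaarexuezh.
Rule 2 (final cluster simplification): /h/ is the second consonant of a word-final cluster /zh/, so it deletes. /sjevaarexuezh/ → sjevaarexuez.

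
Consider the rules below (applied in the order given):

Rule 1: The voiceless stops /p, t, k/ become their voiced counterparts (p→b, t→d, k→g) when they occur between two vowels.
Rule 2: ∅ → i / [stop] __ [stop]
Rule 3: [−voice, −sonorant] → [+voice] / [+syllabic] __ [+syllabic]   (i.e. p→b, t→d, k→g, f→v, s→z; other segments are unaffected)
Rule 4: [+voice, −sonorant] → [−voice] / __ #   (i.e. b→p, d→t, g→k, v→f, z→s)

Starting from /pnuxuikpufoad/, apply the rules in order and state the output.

pnuxuigibuvoat

Rule 1 (intervocalic voicing): no segment meets the environment; /pnuxuikpufoad/ is unchanged.
Rule 2 (stop-cluster i-epenthesis): /k/ and /p/ form a stop–stop cluster, so [i] is inserted between them. /pnuxuikpufoad/ → pnuxuikipufoad.
Rule 3 (intervocalic voicing): /k/ is a voiceless obstruent between vowels /i/ and /i/, so it voices to [g]. /p/ is a voiceless obstruent between vowels /i/ and /u/, so it voices to [b]. /f/ is a voiceless obstruent between vowels /u/ and /o/, so it voices to [v]. /pnuxuikipufoad/ → pnuxuigibuvoad.
Rule 4 (final devoicing): /d/ is a voiced obstruent in word-final position, so it devoices to [t]. /pnuxuigibuvoad/ → pnuxuigibuvoat.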